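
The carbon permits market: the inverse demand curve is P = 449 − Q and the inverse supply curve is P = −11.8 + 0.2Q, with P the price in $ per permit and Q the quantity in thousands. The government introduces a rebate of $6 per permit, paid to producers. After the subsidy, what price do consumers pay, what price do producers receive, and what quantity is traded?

Consumers pay $60; producers receive $66; quantity = 389.

Rewrite in direct form: Qd = 449 − P and Qs = 5P + 59.
Without the subsidy, 449 − P = 5P + 59 gives 6P = 390, so P* = $65 and Q* = 384.
With a per-unit subsidy paid to producers, each receives P + 6 per unit sold, so supply becomes Qs = 5(P + 6) + 59.
Solving gives Q = 389 with consumers paying $60 and producers receiving $66 (the $6 wedge).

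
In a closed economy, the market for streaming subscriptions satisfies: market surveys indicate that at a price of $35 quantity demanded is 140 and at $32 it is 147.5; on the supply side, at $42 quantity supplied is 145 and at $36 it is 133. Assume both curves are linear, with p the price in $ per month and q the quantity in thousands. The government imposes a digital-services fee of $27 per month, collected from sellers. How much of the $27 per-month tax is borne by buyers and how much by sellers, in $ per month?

Demand slope: (147.5 − 140)/(32 − 35) = -2.5, so qd = 227.5 − 2.5p.
Supply slope: (133 − 145)/(36 − 42) = 2, so qs = 2p + 61.
Without the tax, 227.5 − 2.5p = 2p + 61 gives 4.5p = 166.5, so p* = $37 and q* = 135.
With the tax collected from sellers, supply shifts: qs = 2(p − 27) + 61.
New equilibrium: buyers pay $49, sellers receive $22, q = 105. (Wedge: pb − ps = 27.)
Burden on buyers: $12; on sellers: $15. (They sum to $27.)

Buyers bear $12 per month; sellers bear $15 per month.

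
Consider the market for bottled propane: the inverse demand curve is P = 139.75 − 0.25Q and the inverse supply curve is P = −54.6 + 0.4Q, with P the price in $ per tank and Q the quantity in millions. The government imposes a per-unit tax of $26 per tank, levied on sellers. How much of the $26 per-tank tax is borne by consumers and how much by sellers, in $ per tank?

Rewrite in direct form: Qd = 559 − 4P and Qs = 2.5P + 136.5.
Before the tax: set 559 − 4P = 2.5P + 136.5 → P* = $65, Q* = 299.
With the tax collected from sellers, supply shifts: Qs = 2.5(P − 26) + 136.5.
New equilibrium: consumers pay $75, sellers receive $49, Q = 259. (Wedge: Pb − Ps = 26.)
Burden on consumers: $10; on sellers: $16. (They sum to $26.)
The less price-elastic side of the market bears the larger share of a per-unit tax.

Consumers bear $10 per tank; sellers bear $16 per tank.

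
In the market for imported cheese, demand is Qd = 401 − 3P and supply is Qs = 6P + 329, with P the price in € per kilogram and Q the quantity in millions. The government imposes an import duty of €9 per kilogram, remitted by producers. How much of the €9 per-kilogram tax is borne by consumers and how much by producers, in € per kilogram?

Without the tax, 401 − 3P = 6P + 329 gives 9P = 72, so P* = €8 and Q* = 377.
With the tax collected from producers, supply shifts: Qs = 6(P − 9) + 329.
New equilibrium: consumers pay €14, producers receive €5, Q = 359. (Wedge: Pb − Ps = 9.)
Burden on consumers: €6; on producers: €3. (They sum to €9.)

Consumers bear €6 per kilogram; producers bear €3 per kilogram.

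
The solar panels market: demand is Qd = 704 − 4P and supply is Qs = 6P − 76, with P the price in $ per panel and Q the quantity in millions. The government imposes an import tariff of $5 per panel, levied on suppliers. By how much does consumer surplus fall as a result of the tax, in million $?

Before the tax: set 704 − 4P = 6P − 76 → P* = $78, Q* = 392.
With the tax collected from suppliers, supply shifts: Qs = 6(P − 5) − 76.
New equilibrium: buyers pay $81, suppliers receive $76, Q = 380. (Wedge: Pb − Ps = 5.)
ΔCS is the trapezoid between Q = 380 and Q = 392 of height $3: ½ · (392 + 380) · 3 = $1158.

Consumer surplus falls by $1158 million.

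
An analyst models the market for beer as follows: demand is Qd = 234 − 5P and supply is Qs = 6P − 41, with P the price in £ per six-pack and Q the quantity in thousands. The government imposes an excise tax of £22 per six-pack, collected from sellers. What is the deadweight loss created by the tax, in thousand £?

Deadweight loss = £660 thousand.

Before the tax: set 234 − 5P = 6P − 41 → P* = £25, Q* = 109.
With the tax collected from sellers, supply shifts: Qs = 6(P − 22) − 41.
Solving gives Q = 49 with consumers paying £37 and sellers receiving £15 (the £22 wedge).
Quantity falls by |ΔQ| = |109 − 49| = 60.
DWL = ½ · t · |ΔQ| = ½ · 22 · 60 = £660.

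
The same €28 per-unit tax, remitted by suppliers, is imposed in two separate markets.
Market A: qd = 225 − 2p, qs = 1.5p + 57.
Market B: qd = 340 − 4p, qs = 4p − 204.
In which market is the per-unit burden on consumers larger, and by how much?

Market A: pre-tax p* = €48, q* = 129; post-tax q = 105; per-unit burden on consumers = €12.
Market B: pre-tax p* = €68, q* = 68; post-tax q = 12; per-unit burden on consumers = €14.
Difference: €12 vs €14 → market B is larger by €2.

Market B, by €2.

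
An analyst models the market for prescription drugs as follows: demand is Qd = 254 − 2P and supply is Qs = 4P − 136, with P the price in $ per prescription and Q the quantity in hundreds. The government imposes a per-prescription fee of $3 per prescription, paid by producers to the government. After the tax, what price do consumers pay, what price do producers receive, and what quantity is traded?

Without the tax, 254 − 2P = 4P − 136 gives 6P = 390, so P* = $65 and Q* = 124.
With the tax collected from producers, supply shifts: Qs = 4(P − 3) − 136.
New equilibrium: consumers pay $67, producers receive $64, Q = 120. (Wedge: Pb − Ps = 3.)

Consumers pay $67; producers receive $64; quantity = 120.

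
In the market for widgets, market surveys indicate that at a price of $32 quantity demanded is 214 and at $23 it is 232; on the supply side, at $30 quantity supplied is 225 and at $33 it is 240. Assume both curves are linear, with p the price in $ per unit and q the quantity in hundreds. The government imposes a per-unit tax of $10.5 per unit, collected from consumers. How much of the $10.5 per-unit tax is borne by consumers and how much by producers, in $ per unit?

Demand slope: (232 − 214)/(23 − 32) = -2, so qd = 278 − 2p.
Supply slope: (240 − 225)/(33 − 30) = 5, so qs = 5p + 75.
Before the tax: set 278 − 2p = 5p + 75 → p* = $29, q* = 220.
With the tax collected from consumers, demand (in seller-price terms) shifts: qd = 278 − 2(p + 10.5).
New equilibrium: consumers pay $36.5, producers receive $26, q = 205. (Wedge: pb − ps = 10.5.)
Burden on consumers: $7.5; on producers: $3. (They sum to $10.5.)
The less price-elastic side of the market bears the larger share of a per-unit tax.

Consumers bear $7.5 per unit; producers bear $3 per unit.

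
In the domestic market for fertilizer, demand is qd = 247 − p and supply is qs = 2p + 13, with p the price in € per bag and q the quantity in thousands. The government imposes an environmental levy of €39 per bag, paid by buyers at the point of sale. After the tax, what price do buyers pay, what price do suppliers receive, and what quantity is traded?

Buyers pay €104; suppliers receive €65; quantity = 143.

Without the tax, 247 − p = 2p + 13 gives 3p = 234, so p* = €78 and q* = 169.
With the tax collected from buyers, demand (in seller-price terms) shifts: qd = 247 − (p + 39).
Solving gives q = 143 with buyers paying €104 and suppliers receiving €65 (the €39 wedge).
The less price-elastic side of the market bears the larger share of a per-unit tax.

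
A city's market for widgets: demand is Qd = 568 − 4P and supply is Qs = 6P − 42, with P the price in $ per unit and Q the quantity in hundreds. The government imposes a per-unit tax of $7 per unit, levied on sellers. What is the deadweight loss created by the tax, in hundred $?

Without the tax, 568 − 4P = 6P − 42 gives 10P = 610, so P* = $61 and Q* = 324.
With the tax collected from sellers, supply shifts: Qs = 6(P − 7) − 42.
Solving gives Q = 307.2 with buyers paying $65.2 and sellers receiving $58.2 (the $7 wedge).
Quantity falls by |ΔQ| = |324 − 307.2| = 16.8.
DWL = ½ · t · |ΔQ| = ½ · 7 · 16.8 = $58.8.

Deadweight loss = $58.8 hundred.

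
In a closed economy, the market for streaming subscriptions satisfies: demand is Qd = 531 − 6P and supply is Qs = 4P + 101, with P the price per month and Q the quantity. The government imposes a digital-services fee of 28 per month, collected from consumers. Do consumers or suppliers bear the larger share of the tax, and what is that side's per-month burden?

Suppliers bear the larger share: 16.8 per month.

Without the tax, 531 − 6P = 4P + 101 gives 10P = 430, so P* = 43 and Q* = 273.
With the tax collected from consumers, demand (in seller-price terms) shifts: Qd = 531 − 6(P + 28).
Solving gives Q = 205.8 with consumers paying 54.2 and suppliers receiving 26.2 (the 28 wedge).
Per-month burden: consumers 11.2, suppliers 16.8.
Suppliers take the larger share because supply is less price-elastic here (demand slope 6 vs supply slope 4).
The less price-elastic side of the market bears the larger share of a per-unit tax.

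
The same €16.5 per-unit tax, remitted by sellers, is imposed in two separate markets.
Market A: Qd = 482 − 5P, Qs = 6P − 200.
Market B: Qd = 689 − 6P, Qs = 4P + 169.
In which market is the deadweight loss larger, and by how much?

Market A: pre-tax P* = €62, Q* = 172; post-tax Q = 127; deadweight loss = €371.25.
Market B: pre-tax P* = €52, Q* = 377; post-tax Q = 337.4; deadweight loss = €326.7.
Difference: €371.25 vs €326.7 → market A is larger by €44.55.

Market A, by €44.55.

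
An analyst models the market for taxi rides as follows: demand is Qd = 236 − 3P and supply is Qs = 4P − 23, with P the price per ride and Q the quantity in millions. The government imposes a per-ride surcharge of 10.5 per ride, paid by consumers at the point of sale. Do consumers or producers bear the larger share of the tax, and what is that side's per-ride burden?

Consumers bear the larger share: 6 per ride.

Before the tax: set 236 − 3P = 4P − 23 → P* = 37, Q* = 125.
With the tax collected from consumers, demand (in seller-price terms) shifts: Qd = 236 − 3(P + 10.5).
New equilibrium: consumers pay 43, producers receive 32.5, Q = 107. (Wedge: Pb − Ps = 10.5.)
Per-ride burden: consumers 6, producers 4.5.
Consumers take the larger share because demand is less price-elastic here (demand slope 3 vs supply slope 4).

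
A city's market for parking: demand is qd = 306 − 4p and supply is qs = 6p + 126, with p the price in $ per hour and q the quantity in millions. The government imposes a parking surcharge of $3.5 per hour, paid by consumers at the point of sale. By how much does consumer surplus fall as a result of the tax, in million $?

Before the tax: set 306 − 4p = 6p + 126 → p* = $18, q* = 234.
With the tax collected from consumers, demand (in seller-price terms) shifts: qd = 306 − 4(p + 3.5).
Solving gives q = 225.6 with consumers paying $20.1 and sellers receiving $16.6 (the $3.5 wedge).
ΔCS is the trapezoid between Q = 225.6 and Q = 234 of height $2.1: ½ · (234 + 225.6) · 2.1 = $482.58.

Consumer surplus falls by $482.58 million.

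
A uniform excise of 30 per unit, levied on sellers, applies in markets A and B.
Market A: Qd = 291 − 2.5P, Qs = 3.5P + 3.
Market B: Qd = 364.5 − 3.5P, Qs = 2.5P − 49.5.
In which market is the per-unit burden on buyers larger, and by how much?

Market A: pre-tax P* = 48, Q* = 171; post-tax Q = 127.25; per-unit burden on buyers = 17.5.
Market B: pre-tax P* = 69, Q* = 123; post-tax Q = 79.25; per-unit burden on buyers = 12.5.
Difference: 17.5 vs 12.5 → market A is larger by 5.

Market A, by 5.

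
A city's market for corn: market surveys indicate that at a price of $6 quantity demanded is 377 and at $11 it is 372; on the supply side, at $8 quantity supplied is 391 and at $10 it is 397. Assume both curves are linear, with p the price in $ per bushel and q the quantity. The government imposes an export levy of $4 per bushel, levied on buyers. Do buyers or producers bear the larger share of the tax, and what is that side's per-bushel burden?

Buyers bear the larger share: $3 per bushel.

Demand slope: (372 − 377)/(11 − 6) = -1, so qd = 383 − p.
Supply slope: (397 − 391)/(10 − 8) = 3, so qs = 3p + 367.
Without the tax, 383 − p = 3p + 367 gives 4p = 16, so p* = $4 and q* = 379.
With the tax collected from buyers, demand (in seller-price terms) shifts: qd = 383 − (p + 4).
Solving gives q = 376 with buyers paying $7 and producers receiving $3 (the $4 wedge).
Per-bushel burden: buyers $3, producers $1.
Buyers take the larger share because demand is less price-elastic here (demand slope 1 vs supply slope 3).
The less price-elastic side of the market bears the larger share of a per-unit tax.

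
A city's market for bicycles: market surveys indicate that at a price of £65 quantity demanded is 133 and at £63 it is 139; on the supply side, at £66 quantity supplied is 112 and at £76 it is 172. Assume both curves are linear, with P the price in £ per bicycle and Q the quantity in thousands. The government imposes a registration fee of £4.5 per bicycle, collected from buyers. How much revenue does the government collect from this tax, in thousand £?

Tax revenue = £517.5 thousand.

Demand slope: (139 − 133)/(63 − 65) = -3, so Qd = 328 − 3P.
Supply slope: (172 − 112)/(76 − 66) = 6, so Qs = 6P − 284.
Before the tax: set 328 − 3P = 6P − 284 → P* = £68, Q* = 124.
With the tax collected from buyers, demand (in seller-price terms) shifts: Qd = 328 − 3(P + 4.5).
Solving gives Q = 115 with buyers paying £71 and producers receiving £66.5 (the £4.5 wedge).
Revenue = t · Q = 4.5 · 115 = £517.5.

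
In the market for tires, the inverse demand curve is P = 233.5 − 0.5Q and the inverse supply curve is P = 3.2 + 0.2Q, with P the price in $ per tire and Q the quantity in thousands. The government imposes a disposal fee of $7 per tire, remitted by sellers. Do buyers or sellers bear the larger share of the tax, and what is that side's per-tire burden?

Inverting to Q(P) form: Qd = 467 − 2P; Qs = 5P − 16.
Without the tax, 467 − 2P = 5P − 16 gives 7P = 483, so P* = $69 and Q* = 329.
With the tax collected from sellers, supply shifts: Qs = 5(P − 7) − 16.
Solving gives Q = 319 with buyers paying $74 and sellers receiving $67 (the $7 wedge).
Per-tire burden: buyers $5, sellers $2.
Buyers take the larger share because demand is less price-elastic here (demand slope 2 vs supply slope 5).

Buyers bear the larger share: $5 per tire.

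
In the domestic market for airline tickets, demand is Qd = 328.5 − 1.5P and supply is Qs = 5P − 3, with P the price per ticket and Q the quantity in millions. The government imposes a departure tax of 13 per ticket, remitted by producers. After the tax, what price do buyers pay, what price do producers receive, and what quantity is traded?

Buyers pay 61; producers receive 48; quantity = 237.

Before the tax: set 328.5 − 1.5P = 5P − 3 → P* = 51, Q* = 252.
With the tax collected from producers, supply shifts: Qs = 5(P − 13) − 3.
New equilibrium: buyers pay 61, producers receive 48, Q = 237. (Wedge: Pb − Ps = 13.)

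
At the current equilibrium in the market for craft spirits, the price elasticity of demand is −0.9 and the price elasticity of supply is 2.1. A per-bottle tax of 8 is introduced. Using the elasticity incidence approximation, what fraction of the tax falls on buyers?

Incidence ratio: buyers' share ≈ εs / (εs + |εd|) = 2.1 / (2.1 + 0.9) = 0.7.
Supply is the more elastic side, so buyers bear the larger share.

Buyers' share ≈ 0.7.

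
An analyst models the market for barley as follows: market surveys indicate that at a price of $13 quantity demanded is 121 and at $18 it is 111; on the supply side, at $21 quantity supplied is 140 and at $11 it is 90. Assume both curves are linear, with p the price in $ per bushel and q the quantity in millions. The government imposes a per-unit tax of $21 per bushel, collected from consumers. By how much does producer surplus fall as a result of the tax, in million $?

Producer surplus falls by $600 million.

Demand slope: (111 − 121)/(18 − 13) = -2, so qd = 147 − 2p.
Supply slope: (90 − 140)/(11 − 21) = 5, so qs = 5p + 35.
Without the tax, 147 − 2p = 5p + 35 gives 7p = 112, so p* = $16 and q* = 115.
With the tax collected from consumers, demand (in seller-price terms) shifts: qd = 147 − 2(p + 21).
Solving gives q = 85 with consumers paying $31 and suppliers receiving $10 (the $21 wedge).
ΔPS is the trapezoid between Q = 85 and Q = 115 of height $6: ½ · (115 + 85) · 6 = $600.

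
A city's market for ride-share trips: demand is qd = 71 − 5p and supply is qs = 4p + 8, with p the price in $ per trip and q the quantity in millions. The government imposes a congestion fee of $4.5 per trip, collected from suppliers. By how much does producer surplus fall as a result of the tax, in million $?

Before the tax: set 71 − 5p = 4p + 8 → p* = $7, q* = 36.
With the tax collected from suppliers, supply shifts: qs = 4(p − 4.5) + 8.
New equilibrium: consumers pay $9, suppliers receive $4.5, q = 26. (Wedge: pb − ps = 4.5.)
ΔPS is the trapezoid between Q = 26 and Q = 36 of height $2.5: ½ · (36 + 26) · 2.5 = $77.5.

Producer surplus falls by $77.5 million.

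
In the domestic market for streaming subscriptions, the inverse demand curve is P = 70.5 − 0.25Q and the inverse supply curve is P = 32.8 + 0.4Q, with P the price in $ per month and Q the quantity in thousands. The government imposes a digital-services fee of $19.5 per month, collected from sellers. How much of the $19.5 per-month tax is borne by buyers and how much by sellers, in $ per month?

Inverting to Q(P) form: Qd = 282 − 4P; Qs = 2.5P − 82.
Without the tax, 282 − 4P = 2.5P − 82 gives 6.5P = 364, so P* = $56 and Q* = 58.
With the tax collected from sellers, supply shifts: Qs = 2.5(P − 19.5) − 82.
Solving gives Q = 28 with buyers paying $63.5 and sellers receiving $44 (the $19.5 wedge).
Burden on buyers: $7.5; on sellers: $12. (They sum to $19.5.)

Buyers bear $7.5 per month; sellers bear $12 per month.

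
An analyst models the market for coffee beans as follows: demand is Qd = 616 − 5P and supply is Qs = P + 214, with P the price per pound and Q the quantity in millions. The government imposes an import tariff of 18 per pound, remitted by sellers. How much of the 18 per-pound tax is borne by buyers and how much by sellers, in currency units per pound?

Before the tax: set 616 − 5P = P + 214 → P* = 67, Q* = 281.
With the tax collected from sellers, supply shifts: Qs = (P − 18) + 214.
New equilibrium: buyers pay 70, sellers receive 52, Q = 266. (Wedge: Pb − Ps = 18.)
Burden on buyers: 3; on sellers: 15. (They sum to 18.)
The less price-elastic side of the market bears the larger share of a per-unit tax.

Buyers bear 3 per pound; sellers bear 15 per pound.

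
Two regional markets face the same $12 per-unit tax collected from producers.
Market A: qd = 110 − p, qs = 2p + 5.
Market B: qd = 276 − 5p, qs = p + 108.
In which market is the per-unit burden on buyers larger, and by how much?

Market A, by $6.

Market A: pre-tax p* = $35, q* = 75; post-tax q = 67; per-unit burden on buyers = $8.
Market B: pre-tax p* = $28, q* = 136; post-tax q = 126; per-unit burden on buyers = $2.
Difference: $8 vs $2 → market A is larger by $6.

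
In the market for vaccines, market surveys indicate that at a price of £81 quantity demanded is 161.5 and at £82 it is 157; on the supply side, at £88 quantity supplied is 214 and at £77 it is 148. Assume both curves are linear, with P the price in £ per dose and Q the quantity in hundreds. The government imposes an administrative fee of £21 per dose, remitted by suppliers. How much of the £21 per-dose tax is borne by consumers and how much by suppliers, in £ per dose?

Demand slope: (157 − 161.5)/(82 − 81) = -4.5, so Qd = 526 − 4.5P.
Supply slope: (148 − 214)/(77 − 88) = 6, so Qs = 6P − 314.
Before the tax: set 526 − 4.5P = 6P − 314 → P* = £80, Q* = 166.
With the tax collected from suppliers, supply shifts: Qs = 6(P − 21) − 314.
Solving gives Q = 112 with consumers paying £92 and suppliers receiving £71 (the £21 wedge).
Burden on consumers: £12; on suppliers: £9. (They sum to £21.)

Consumers bear £12 per dose; suppliers bear £9 per dose.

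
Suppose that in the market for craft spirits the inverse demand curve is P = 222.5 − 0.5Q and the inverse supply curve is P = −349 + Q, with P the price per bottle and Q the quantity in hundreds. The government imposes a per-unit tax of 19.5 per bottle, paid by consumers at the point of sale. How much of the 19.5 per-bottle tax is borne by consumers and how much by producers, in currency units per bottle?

Consumers bear 6.5 per bottle; producers bear 13 per bottle.

Rewrite in direct form: Qd = 445 − 2P and Qs = P + 349.
Before the tax: set 445 − 2P = P + 349 → P* = 32, Q* = 381.
With the tax collected from consumers, demand (in seller-price terms) shifts: Qd = 445 − 2(P + 19.5).
New equilibrium: consumers pay 38.5, producers receive 19, Q = 368. (Wedge: Pb − Ps = 19.5.)
Burden on consumers: 6.5; on producers: 13. (They sum to 19.5.)
The less price-elastic side of the market bears the larger share of a per-unit tax.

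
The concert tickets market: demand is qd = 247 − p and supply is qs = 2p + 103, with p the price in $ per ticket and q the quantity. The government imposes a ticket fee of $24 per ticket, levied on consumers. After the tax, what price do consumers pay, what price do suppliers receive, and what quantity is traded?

Consumers pay $64; suppliers receive $40; quantity = 183.

Before the tax: set 247 − p = 2p + 103 → p* = $48, q* = 199.
With the tax collected from consumers, demand (in seller-price terms) shifts: qd = 247 − (p + 24).
New equilibrium: consumers pay $64, suppliers receive $40, q = 183. (Wedge: pb − ps = 24.)
The less price-elastic side of the market bears the larger share of a per-unit tax.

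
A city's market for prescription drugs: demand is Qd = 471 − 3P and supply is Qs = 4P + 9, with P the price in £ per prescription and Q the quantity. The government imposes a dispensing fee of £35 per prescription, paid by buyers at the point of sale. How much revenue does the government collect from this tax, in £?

Before the tax: set 471 − 3P = 4P + 9 → P* = £66, Q* = 273.
With the tax collected from buyers, demand (in seller-price terms) shifts: Qd = 471 − 3(P + 35).
New equilibrium: buyers pay £86, suppliers receive £51, Q = 213. (Wedge: Pb − Ps = 35.)
Revenue = t · Q = 35 · 213 = £7455.

Tax revenue = £7455.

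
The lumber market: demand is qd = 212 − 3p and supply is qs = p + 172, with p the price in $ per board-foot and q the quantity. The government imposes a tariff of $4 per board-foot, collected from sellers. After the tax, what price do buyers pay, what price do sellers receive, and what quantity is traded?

Without the tax, 212 − 3p = p + 172 gives 4p = 40, so p* = $10 and q* = 182.
With the tax collected from sellers, supply shifts: qs = (p − 4) + 172.
Solving gives q = 179 with buyers paying $11 and sellers receiving $7 (the $4 wedge).

Buyers pay $11; sellers receive $7; quantity = 179.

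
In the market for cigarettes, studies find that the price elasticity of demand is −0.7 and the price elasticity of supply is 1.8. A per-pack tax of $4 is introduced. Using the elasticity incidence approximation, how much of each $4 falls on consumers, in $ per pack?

Consumers bear ≈ $2.88 per pack.

Incidence ratio: consumers' share ≈ εs / (εs + |εd|) = 1.8 / (1.8 + 0.7) = 0.72.
So consumers bear ≈ 0.72 × $4 = $2.88; producers bear $1.12.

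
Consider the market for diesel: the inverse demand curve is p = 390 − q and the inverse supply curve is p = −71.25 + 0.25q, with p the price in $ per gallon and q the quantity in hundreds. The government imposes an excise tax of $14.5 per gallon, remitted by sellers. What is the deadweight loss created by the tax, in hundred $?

Inverting to q(p) form: qd = 390 − p; qs = 4p + 285.
Before the tax: set 390 − p = 4p + 285 → p* = $21, q* = 369.
With the tax collected from sellers, supply shifts: qs = 4(p − 14.5) + 285.
Solving gives q = 357.4 with buyers paying $32.6 and sellers receiving $18.1 (the $14.5 wedge).
Quantity falls by |ΔQ| = |369 − 357.4| = 11.6.
DWL = ½ · t · |ΔQ| = ½ · 14.5 · 11.6 = $84.1.

Deadweight loss = $84.1 hundred.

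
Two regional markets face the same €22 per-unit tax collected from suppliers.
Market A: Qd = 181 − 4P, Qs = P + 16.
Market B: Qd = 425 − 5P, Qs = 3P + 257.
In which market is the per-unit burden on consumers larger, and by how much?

Market A: pre-tax P* = €33, Q* = 49; post-tax Q = 31.4; per-unit burden on consumers = €4.4.
Market B: pre-tax P* = €21, Q* = 320; post-tax Q = 278.75; per-unit burden on consumers = €8.25.
Difference: €4.4 vs €8.25 → market B is larger by €3.85.

Market B, by €3.85.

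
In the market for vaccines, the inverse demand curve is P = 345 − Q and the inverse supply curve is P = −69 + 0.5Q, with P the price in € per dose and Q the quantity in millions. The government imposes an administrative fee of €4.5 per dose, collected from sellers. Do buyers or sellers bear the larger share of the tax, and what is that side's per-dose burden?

Rewrite in direct form: Qd = 345 − P and Qs = 2P + 138.
Before the tax: set 345 − P = 2P + 138 → P* = €69, Q* = 276.
With the tax collected from sellers, supply shifts: Qs = 2(P − 4.5) + 138.
New equilibrium: buyers pay €72, sellers receive €67.5, Q = 273. (Wedge: Pb − Ps = 4.5.)
Per-dose burden: buyers €3, sellers €1.5.
Buyers take the larger share because demand is less price-elastic here (demand slope 1 vs supply slope 2).
The less price-elastic side of the market bears the larger share of a per-unit tax.

Buyers bear the larger share: €3 per dose.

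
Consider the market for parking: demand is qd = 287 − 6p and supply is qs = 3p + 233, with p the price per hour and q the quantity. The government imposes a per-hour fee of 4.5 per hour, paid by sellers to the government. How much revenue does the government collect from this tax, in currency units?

Tax revenue = 1089.

Before the tax: set 287 − 6p = 3p + 233 → p* = 6, q* = 251.
With the tax collected from sellers, supply shifts: qs = 3(p − 4.5) + 233.
Solving gives q = 242 with consumers paying 7.5 and sellers receiving 3 (the 4.5 wedge).
Revenue = t · Q = 4.5 · 242 = 1089.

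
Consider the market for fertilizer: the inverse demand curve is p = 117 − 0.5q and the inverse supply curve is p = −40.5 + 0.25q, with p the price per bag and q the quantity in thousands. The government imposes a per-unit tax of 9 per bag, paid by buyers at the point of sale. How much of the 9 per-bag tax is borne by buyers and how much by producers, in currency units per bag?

Rewrite in direct form: qd = 234 − 2p and qs = 4p + 162.
Without the tax, 234 − 2p = 4p + 162 gives 6p = 72, so p* = 12 and q* = 210.
With the tax collected from buyers, demand (in seller-price terms) shifts: qd = 234 − 2(p + 9).
Solving gives q = 198 with buyers paying 18 and producers receiving 9 (the 9 wedge).
Burden on buyers: 6; on producers: 3. (They sum to 9.)
The less price-elastic side of the market bears the larger share of a per-unit tax.

Buyers bear 6 per bag; producers bear 3 per bag.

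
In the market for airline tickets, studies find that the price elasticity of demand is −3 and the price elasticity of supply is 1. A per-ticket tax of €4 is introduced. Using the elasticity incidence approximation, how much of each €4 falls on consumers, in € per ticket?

Consumers bear ≈ €1 per ticket.

Incidence ratio: consumers' share ≈ εs / (εs + |εd|) = 1 / (1 + 3) = 0.25.
So consumers bear ≈ 0.25 × €4 = €1; suppliers bear €3.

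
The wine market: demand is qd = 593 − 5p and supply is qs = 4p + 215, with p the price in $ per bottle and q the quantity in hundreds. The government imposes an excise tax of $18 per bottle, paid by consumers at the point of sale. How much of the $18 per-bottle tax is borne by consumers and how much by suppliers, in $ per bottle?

Consumers bear $8 per bottle; suppliers bear $10 per bottle.

Before the tax: set 593 − 5p = 4p + 215 → p* = $42, q* = 383.
With the tax collected from consumers, demand (in seller-price terms) shifts: qd = 593 − 5(p + 18).
Solving gives q = 343 with consumers paying $50 and suppliers receiving $32 (the $18 wedge).
Burden on consumers: $8; on suppliers: $10. (They sum to $18.)
The less price-elastic side of the market bears the larger share of a per-unit tax.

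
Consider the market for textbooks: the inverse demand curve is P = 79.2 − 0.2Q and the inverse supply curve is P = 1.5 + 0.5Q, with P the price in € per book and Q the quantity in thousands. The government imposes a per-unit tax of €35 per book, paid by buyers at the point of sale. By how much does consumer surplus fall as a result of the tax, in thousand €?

Inverting to Q(P) form: Qd = 396 − 5P; Qs = 2P − 3.
Without the tax, 396 − 5P = 2P − 3 gives 7P = 399, so P* = €57 and Q* = 111.
With the tax collected from buyers, demand (in seller-price terms) shifts: Qd = 396 − 5(P + 35).
Solving gives Q = 61 with buyers paying €67 and producers receiving €32 (the €35 wedge).
ΔCS is the trapezoid between Q = 61 and Q = 111 of height €10: ½ · (111 + 61) · 10 = €860.

Consumer surplus falls by €860 thousand.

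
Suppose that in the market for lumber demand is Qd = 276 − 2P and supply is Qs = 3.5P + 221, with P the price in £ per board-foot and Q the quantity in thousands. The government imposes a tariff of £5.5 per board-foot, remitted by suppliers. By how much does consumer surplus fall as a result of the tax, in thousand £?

Without the tax, 276 − 2P = 3.5P + 221 gives 5.5P = 55, so P* = £10 and Q* = 256.
With the tax collected from suppliers, supply shifts: Qs = 3.5(P − 5.5) + 221.
New equilibrium: buyers pay £13.5, suppliers receive £8, Q = 249. (Wedge: Pb − Ps = 5.5.)
ΔCS is the trapezoid between Q = 249 and Q = 256 of height £3.5: ½ · (256 + 249) · 3.5 = £883.75.

Consumer surplus falls by £883.75 thousand.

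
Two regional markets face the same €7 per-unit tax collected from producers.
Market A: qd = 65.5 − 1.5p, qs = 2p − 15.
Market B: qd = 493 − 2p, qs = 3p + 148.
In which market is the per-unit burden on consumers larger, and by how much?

Market B, by €0.2.

Market A: pre-tax p* = €23, q* = 31; post-tax q = 25; per-unit burden on consumers = €4.
Market B: pre-tax p* = €69, q* = 355; post-tax q = 346.6; per-unit burden on consumers = €4.2.
Difference: €4 vs €4.2 → market B is larger by €0.2.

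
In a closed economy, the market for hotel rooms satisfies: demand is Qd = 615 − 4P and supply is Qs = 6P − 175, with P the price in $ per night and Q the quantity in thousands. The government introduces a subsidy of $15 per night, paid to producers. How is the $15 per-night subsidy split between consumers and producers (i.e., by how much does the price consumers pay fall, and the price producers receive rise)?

Without the subsidy, 615 − 4P = 6P − 175 gives 10P = 790, so P* = $79 and Q* = 299.
With a per-unit subsidy paid to producers, each receives P + 15 per unit sold, so supply becomes Qs = 6(P + 15) − 175.
New equilibrium: consumers pay $70, producers receive $85, Q = 335. (Wedge: Pb − Ps = −15.)
Gain to consumers: $9; to producers: $6. (They sum to $15.)

Consumers gain $9 per night; producers gain $6 per night.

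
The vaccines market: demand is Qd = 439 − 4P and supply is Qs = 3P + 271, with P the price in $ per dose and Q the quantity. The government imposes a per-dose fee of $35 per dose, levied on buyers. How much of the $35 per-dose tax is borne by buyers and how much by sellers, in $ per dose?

Buyers bear $15 per dose; sellers bear $20 per dose.

Before the tax: set 439 − 4P = 3P + 271 → P* = $24, Q* = 343.
With the tax collected from buyers, demand (in seller-price terms) shifts: Qd = 439 − 4(P + 35).
Solving gives Q = 283 with buyers paying $39 and sellers receiving $4 (the $35 wedge).
Burden on buyers: $15; on sellers: $20. (They sum to $35.)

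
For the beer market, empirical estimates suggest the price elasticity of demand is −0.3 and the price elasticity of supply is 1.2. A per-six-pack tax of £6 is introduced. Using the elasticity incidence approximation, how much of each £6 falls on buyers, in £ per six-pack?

Buyers bear ≈ £4.8 per six-pack.

Incidence ratio: buyers' share ≈ εs / (εs + |εd|) = 1.2 / (1.2 + 0.3) = 0.8.
So buyers bear ≈ 0.8 × £6 = £4.8; producers bear £1.2.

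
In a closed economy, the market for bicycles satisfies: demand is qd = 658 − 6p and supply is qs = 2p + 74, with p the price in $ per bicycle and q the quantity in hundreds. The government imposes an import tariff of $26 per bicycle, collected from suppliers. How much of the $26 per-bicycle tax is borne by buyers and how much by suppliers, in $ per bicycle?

Without the tax, 658 − 6p = 2p + 74 gives 8p = 584, so p* = $73 and q* = 220.
With the tax collected from suppliers, supply shifts: qs = 2(p − 26) + 74.
New equilibrium: buyers pay $79.5, suppliers receive $53.5, q = 181. (Wedge: pb − ps = 26.)
Burden on buyers: $6.5; on suppliers: $19.5. (They sum to $26.)
The less price-elastic side of the market bears the larger share of a per-unit tax.

Buyers bear $6.5 per bicycle; suppliers bear $19.5 per bicycle.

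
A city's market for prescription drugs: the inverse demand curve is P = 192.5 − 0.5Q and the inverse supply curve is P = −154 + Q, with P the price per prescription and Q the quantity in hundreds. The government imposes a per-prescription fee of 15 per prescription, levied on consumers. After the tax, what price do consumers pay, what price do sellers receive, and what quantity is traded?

Consumers pay 82; sellers receive 67; quantity = 221.

Rewrite in direct form: Qd = 385 − 2P and Qs = P + 154.
Without the tax, 385 − 2P = P + 154 gives 3P = 231, so P* = 77 and Q* = 231.
With the tax collected from consumers, demand (in seller-price terms) shifts: Qd = 385 − 2(P + 15).
New equilibrium: consumers pay 82, sellers receive 67, Q = 221. (Wedge: Pb − Ps = 15.)
The less price-elastic side of the market bears the larger share of a per-unit tax.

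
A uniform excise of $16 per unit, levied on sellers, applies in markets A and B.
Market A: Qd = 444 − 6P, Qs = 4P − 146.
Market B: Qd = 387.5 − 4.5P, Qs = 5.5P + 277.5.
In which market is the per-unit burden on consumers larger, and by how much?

Market B, by $2.4.

Market A: pre-tax P* = $59, Q* = 90; post-tax Q = 51.6; per-unit burden on consumers = $6.4.
Market B: pre-tax P* = $11, Q* = 338; post-tax Q = 298.4; per-unit burden on consumers = $8.8.
Difference: $6.4 vs $8.8 → market B is larger by $2.4.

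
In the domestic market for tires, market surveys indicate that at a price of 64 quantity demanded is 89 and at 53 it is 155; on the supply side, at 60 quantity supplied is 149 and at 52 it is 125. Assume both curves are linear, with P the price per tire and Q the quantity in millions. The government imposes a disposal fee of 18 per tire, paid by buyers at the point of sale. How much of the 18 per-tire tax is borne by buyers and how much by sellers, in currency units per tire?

Buyers bear 6 per tire; sellers bear 12 per tire.

Demand slope: (155 − 89)/(53 − 64) = -6, so Qd = 473 − 6P.
Supply slope: (125 − 149)/(52 − 60) = 3, so Qs = 3P − 31.
Without the tax, 473 − 6P = 3P − 31 gives 9P = 504, so P* = 56 and Q* = 137.
With the tax collected from buyers, demand (in seller-price terms) shifts: Qd = 473 − 6(P + 18).
New equilibrium: buyers pay 62, sellers receive 44, Q = 101. (Wedge: Pb − Ps = 18.)
Burden on buyers: 6; on sellers: 12. (They sum to 18.)
The less price-elastic side of the market bears the larger share of a per-unit tax.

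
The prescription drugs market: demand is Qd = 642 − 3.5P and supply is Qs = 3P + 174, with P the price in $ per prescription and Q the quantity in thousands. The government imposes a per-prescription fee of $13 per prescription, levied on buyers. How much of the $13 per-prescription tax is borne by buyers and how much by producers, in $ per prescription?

Buyers bear $6 per prescription; producers bear $7 per prescription.

Before the tax: set 642 − 3.5P = 3P + 174 → P* = $72, Q* = 390.
With the tax collected from buyers, demand (in seller-price terms) shifts: Qd = 642 − 3.5(P + 13).
Solving gives Q = 369 with buyers paying $78 and producers receiving $65 (the $13 wedge).
Burden on buyers: $6; on producers: $7. (They sum to $13.)
The less price-elastic side of the market bears the larger share of a per-unit tax.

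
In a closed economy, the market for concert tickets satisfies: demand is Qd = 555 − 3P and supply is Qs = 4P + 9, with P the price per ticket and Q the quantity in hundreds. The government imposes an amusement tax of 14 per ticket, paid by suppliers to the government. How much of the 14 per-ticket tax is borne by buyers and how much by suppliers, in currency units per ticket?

Without the tax, 555 − 3P = 4P + 9 gives 7P = 546, so P* = 78 and Q* = 321.
With the tax collected from suppliers, supply shifts: Qs = 4(P − 14) + 9.
New equilibrium: buyers pay 86, suppliers receive 72, Q = 297. (Wedge: Pb − Ps = 14.)
Burden on buyers: 8; on suppliers: 6. (They sum to 14.)
The less price-elastic side of the market bears the larger share of a per-unit tax.

Buyers bear 8 per ticket; suppliers bear 6 per ticket.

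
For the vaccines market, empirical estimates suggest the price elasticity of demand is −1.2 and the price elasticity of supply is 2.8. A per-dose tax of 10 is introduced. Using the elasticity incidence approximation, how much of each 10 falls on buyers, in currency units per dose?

Incidence ratio: buyers' share ≈ εs / (εs + |εd|) = 2.8 / (2.8 + 1.2) = 0.7.
So buyers bear ≈ 0.7 × 10 = 7; producers bear 3.

Buyers bear ≈ 7 per dose.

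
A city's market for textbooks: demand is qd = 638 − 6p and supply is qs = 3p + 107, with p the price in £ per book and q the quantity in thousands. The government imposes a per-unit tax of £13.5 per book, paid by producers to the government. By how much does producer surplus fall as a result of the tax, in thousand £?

Producer surplus falls by £2434.5 thousand.

Before the tax: set 638 − 6p = 3p + 107 → p* = £59, q* = 284.
With the tax collected from producers, supply shifts: qs = 3(p − 13.5) + 107.
New equilibrium: buyers pay £63.5, producers receive £50, q = 257. (Wedge: pb − ps = 13.5.)
ΔPS is the trapezoid between Q = 257 and Q = 284 of height £9: ½ · (284 + 257) · 9 = £2434.5.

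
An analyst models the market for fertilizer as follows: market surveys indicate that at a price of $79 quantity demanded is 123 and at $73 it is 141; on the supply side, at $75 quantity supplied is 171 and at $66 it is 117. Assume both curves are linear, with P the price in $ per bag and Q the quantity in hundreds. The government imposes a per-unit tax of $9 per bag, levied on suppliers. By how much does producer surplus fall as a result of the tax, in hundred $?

Demand slope: (141 − 123)/(73 − 79) = -3, so Qd = 360 − 3P.
Supply slope: (117 − 171)/(66 − 75) = 6, so Qs = 6P − 279.
Without the tax, 360 − 3P = 6P − 279 gives 9P = 639, so P* = $71 and Q* = 147.
With the tax collected from suppliers, supply shifts: Qs = 6(P − 9) − 279.
New equilibrium: consumers pay $77, suppliers receive $68, Q = 129. (Wedge: Pb − Ps = 9.)
ΔPS is the trapezoid between Q = 129 and Q = 147 of height $3: ½ · (147 + 129) · 3 = $414.

Producer surplus falls by $414 hundred.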